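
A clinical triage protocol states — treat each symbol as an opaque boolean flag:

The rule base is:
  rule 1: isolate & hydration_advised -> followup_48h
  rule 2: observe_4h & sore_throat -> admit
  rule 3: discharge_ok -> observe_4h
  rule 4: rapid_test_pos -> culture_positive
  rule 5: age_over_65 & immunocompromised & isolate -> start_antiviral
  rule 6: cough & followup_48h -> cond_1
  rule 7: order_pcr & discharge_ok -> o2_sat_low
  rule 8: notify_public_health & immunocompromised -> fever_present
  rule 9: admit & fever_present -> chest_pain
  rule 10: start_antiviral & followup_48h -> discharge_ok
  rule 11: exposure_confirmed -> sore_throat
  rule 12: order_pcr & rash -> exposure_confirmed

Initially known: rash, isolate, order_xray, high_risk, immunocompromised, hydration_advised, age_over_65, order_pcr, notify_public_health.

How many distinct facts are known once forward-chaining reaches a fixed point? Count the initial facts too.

Round 1 — rule 1, rule 5, rule 8, rule 12, derive followup_48h, start_antiviral, fever_present, exposure_confirmed.
Round 2 — rule 10, rule 11, derive discharge_ok, sore_throat.
Round 3 — rule 3, rule 7, derive observe_4h, o2_sat_low.
Round 4 — rule 2, derive admit.
Round 5 — rule 9, derive chest_pain.
Closure: {admit, age_over_65, chest_pain, discharge_ok, exposure_confirmed, fever_present, followup_48h, high_risk, hydration_advised, immunocompromised, isolate, notify_public_health, o2_sat_low, observe_4h, order_pcr, order_xray, rash, sore_throat, start_antiviral} — 19 facts.

19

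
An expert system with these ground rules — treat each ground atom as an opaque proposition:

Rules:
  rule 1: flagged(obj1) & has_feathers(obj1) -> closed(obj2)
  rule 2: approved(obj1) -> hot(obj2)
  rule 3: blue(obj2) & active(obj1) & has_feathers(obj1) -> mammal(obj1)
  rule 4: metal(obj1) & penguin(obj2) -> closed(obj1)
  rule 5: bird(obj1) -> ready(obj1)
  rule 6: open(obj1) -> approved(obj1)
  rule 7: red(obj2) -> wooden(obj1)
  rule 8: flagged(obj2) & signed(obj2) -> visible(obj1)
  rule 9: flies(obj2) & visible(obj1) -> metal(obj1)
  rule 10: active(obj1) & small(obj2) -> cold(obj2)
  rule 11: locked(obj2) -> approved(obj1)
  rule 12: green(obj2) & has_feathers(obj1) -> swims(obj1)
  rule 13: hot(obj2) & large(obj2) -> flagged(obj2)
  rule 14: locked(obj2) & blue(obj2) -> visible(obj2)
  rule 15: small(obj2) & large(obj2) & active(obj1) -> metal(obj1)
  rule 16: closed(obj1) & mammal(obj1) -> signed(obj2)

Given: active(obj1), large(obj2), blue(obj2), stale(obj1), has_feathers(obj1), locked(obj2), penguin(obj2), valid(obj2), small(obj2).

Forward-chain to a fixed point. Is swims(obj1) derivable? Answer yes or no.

no

Round 1: rule 3 [blue(obj2) & active(obj1) & has_feathers(obj1) -> mammal(obj1)]; rule 10 [active(obj1) & small(obj2) -> cold(obj2)]; rule 11 [locked(obj2) -> approved(obj1)]; rule 14 [locked(obj2) & blue(obj2) -> visible(obj2)]; rule 15 [small(obj2) & large(obj2) & active(obj1) -> metal(obj1)]. Adds mammal(obj1), cold(obj2), approved(obj1), visible(obj2), metal(obj1).
Round 2: rule 2 [approved(obj1) -> hot(obj2)]; rule 4 [metal(obj1) & penguin(obj2) -> closed(obj1)]. Adds hot(obj2), closed(obj1).
Round 3: rule 13 [hot(obj2) & large(obj2) -> flagged(obj2)]; rule 16 [closed(obj1) & mammal(obj1) -> signed(obj2)]. Adds flagged(obj2), signed(obj2).
Round 4: rule 8 [flagged(obj2) & signed(obj2) -> visible(obj1)]. Adds visible(obj1).
Fixed point reached. swims(obj1) is concluded only by rule 12; rule 12 needs green(obj2) (never derived).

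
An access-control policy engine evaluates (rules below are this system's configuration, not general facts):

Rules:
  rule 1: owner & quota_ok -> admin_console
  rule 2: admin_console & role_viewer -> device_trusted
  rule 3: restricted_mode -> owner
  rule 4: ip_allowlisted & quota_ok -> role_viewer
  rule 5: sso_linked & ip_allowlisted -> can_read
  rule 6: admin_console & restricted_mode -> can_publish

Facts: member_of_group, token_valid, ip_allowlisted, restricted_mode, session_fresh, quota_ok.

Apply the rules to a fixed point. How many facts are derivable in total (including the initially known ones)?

11

Round 1 — rule 3, rule 4, derive owner, role_viewer.
Round 2 — rule 1, derive admin_console.
Round 3 — rule 2, rule 6, derive device_trusted, can_publish.
Closure: {admin_console, can_publish, device_trusted, ip_allowlisted, member_of_group, owner, quota_ok, restricted_mode, role_viewer, session_fresh, token_valid} — 11 facts.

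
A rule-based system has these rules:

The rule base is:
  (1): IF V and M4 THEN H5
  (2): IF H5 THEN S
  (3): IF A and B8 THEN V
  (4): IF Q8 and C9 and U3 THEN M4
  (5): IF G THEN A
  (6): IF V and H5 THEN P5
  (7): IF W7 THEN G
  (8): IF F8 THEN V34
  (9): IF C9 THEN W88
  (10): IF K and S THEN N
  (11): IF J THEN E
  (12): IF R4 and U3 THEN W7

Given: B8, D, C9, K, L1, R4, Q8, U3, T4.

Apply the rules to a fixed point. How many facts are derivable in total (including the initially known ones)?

Round 1 — (4), (9), (12), derive M4, W88, W7.
Round 2 — (7), derive G.
Round 3 — (5), derive A.
Round 4 — (3), derive V.
Round 5 — (1), derive H5.
Round 6 — (2), (6), derive S, P5.
Round 7 — (10), derive N.
Closure: {A, B8, C9, D, G, H5, K, L1, M4, N, P5, Q8, R4, S, T4, U3, V, W7, W88} — 19 facts.

19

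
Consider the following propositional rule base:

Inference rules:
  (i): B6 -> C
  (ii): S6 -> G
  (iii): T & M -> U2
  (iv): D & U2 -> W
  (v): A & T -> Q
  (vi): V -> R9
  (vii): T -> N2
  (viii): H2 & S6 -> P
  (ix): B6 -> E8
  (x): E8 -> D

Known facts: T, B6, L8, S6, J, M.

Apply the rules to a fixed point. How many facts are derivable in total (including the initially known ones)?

Round 1 fires (i), (ii), (iii), (vii), (ix), giving C, G, U2, N2, E8.
Round 2 fires (x), giving D.
Round 3 fires (iv), giving W.
Closure: {B6, C, D, E8, G, J, L8, M, N2, S6, T, U2, W} — 13 facts.

13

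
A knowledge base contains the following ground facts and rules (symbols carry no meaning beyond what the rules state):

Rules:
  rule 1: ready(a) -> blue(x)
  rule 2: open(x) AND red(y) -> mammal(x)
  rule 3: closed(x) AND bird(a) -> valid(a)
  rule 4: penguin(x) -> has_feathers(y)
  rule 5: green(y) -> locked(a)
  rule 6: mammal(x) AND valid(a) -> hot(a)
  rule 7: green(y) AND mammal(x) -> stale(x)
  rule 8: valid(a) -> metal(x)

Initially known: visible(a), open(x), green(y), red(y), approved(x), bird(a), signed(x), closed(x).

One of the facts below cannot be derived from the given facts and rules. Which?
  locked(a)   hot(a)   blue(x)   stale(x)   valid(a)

blue(x)

Round 1: rule 2 [open(x) AND red(y) -> mammal(x)]; rule 3 [closed(x) AND bird(a) -> valid(a)]; rule 5 [green(y) -> locked(a)]. Adds mammal(x), valid(a), locked(a).
Round 2: rule 6 [mammal(x) AND valid(a) -> hot(a)]; rule 7 [green(y) AND mammal(x) -> stale(x)]; rule 8 [valid(a) -> metal(x)]. Adds hot(a), stale(x), metal(x).
Derived: stale(x) (round 2), valid(a) (round 1), locked(a) (round 1), hot(a) (round 2). blue(x) never appears in any round.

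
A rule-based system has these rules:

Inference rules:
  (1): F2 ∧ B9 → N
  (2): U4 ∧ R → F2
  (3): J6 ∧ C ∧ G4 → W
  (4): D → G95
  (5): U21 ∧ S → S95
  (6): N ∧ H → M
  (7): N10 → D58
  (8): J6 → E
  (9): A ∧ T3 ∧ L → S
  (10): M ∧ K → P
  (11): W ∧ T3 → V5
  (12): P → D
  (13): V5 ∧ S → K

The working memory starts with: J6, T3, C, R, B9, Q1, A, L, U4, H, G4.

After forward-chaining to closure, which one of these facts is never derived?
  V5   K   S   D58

Round 1 — (2), (3), (8), (9), derive F2, W, E, S.
Round 2 — (1), (11), derive N, V5.
Round 3 — (6), (13), derive M, K.
Round 4 — (10), derive P.
Round 5 — (12), derive D.
Round 6 — (4), derive G95.
Derived: S (round 1), K (round 3), V5 (round 2). D58 never appears in any round.

D58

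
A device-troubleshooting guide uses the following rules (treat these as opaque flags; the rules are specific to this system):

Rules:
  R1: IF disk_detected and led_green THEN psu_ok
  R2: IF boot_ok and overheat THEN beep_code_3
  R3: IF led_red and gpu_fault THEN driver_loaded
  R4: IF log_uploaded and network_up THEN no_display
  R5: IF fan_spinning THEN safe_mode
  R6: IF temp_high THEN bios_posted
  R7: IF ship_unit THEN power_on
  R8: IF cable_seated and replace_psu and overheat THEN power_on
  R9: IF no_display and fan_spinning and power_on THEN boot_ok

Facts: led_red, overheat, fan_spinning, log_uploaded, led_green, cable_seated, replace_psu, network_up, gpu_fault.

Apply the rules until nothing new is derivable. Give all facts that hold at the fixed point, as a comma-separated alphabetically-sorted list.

Round 1 fires R3, R4, R5, R8, giving driver_loaded, no_display, safe_mode, power_on.
Round 2 fires R9, giving boot_ok.
Round 3 fires R2, giving beep_code_3.

beep_code_3, boot_ok, cable_seated, driver_loaded, fan_spinning, gpu_fault, led_green, led_red, log_uploaded, network_up, no_display, overheat, power_on, replace_psu, safe_mode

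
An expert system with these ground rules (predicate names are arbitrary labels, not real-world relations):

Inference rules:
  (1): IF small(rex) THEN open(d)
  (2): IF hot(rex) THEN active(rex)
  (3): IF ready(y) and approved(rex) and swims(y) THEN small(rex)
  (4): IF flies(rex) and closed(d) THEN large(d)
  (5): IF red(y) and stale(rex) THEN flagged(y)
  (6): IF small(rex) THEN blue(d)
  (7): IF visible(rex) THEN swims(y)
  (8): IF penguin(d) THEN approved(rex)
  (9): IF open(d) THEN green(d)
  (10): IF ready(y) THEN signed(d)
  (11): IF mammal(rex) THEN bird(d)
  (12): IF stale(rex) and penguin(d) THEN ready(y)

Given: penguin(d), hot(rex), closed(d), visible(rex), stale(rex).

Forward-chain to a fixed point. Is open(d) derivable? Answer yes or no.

yes

[1] (2) [IF hot(rex) THEN active(rex)]; (7) [IF visible(rex) THEN swims(y)]; (8) [IF penguin(d) THEN approved(rex)]; (12) [IF stale(rex) and penguin(d) THEN ready(y)]. ⇒ new: active(rex), swims(y), approved(rex), ready(y).
[2] (3) [IF ready(y) and approved(rex) and swims(y) THEN small(rex)]; (10) [IF ready(y) THEN signed(d)]. ⇒ new: small(rex), signed(d).
[3] (1) [IF small(rex) THEN open(d)]; (6) [IF small(rex) THEN blue(d)]. ⇒ new: open(d), blue(d).
[4] (9) [IF open(d) THEN green(d)]. ⇒ new: green(d).
open(d) appears in round 3, so it is derivable.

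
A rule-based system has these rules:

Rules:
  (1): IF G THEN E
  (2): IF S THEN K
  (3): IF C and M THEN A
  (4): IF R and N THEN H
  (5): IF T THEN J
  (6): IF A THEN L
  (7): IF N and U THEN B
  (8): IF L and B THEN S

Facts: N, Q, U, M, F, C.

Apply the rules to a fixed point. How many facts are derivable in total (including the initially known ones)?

[1] (3) [IF C and M THEN A]; (7) [IF N and U THEN B]. ⇒ new: A, B.
[2] (6) [IF A THEN L]. ⇒ new: L.
[3] (8) [IF L and B THEN S]. ⇒ new: S.
[4] (2) [IF S THEN K]. ⇒ new: K.
Closure: {A, B, C, F, K, L, M, N, Q, S, U} — 11 facts.

11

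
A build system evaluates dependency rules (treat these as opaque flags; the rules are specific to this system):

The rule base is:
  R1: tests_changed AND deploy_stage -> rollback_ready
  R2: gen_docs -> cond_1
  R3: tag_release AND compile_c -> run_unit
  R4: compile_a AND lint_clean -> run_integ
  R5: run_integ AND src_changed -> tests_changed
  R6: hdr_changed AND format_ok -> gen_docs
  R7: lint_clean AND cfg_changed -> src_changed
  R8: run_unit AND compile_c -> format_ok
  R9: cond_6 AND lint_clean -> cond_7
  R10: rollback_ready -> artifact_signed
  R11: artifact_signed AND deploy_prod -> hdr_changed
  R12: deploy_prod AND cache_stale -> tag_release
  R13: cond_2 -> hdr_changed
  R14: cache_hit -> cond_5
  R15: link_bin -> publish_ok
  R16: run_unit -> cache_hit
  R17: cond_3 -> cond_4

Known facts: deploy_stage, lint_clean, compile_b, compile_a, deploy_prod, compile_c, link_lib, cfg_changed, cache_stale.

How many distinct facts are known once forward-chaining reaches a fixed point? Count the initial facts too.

22

Round 1: R4 [compile_a AND lint_clean -> run_integ]; R7 [lint_clean AND cfg_changed -> src_changed]; R12 [deploy_prod AND cache_stale -> tag_release]. New: run_integ, src_changed, tag_release.
Round 2: R3 [tag_release AND compile_c -> run_unit]; R5 [run_integ AND src_changed -> tests_changed]. New: run_unit, tests_changed.
Round 3: R1 [tests_changed AND deploy_stage -> rollback_ready]; R8 [run_unit AND compile_c -> format_ok]; R16 [run_unit -> cache_hit]. New: rollback_ready, format_ok, cache_hit.
Round 4: R10 [rollback_ready -> artifact_signed]; R14 [cache_hit -> cond_5]. New: artifact_signed, cond_5.
Round 5: R11 [artifact_signed AND deploy_prod -> hdr_changed]. New: hdr_changed.
Round 6: R6 [hdr_changed AND format_ok -> gen_docs]. New: gen_docs.
Round 7: R2 [gen_docs -> cond_1]. New: cond_1.
Closure: {artifact_signed, cache_hit, cache_stale, cfg_changed, compile_a, compile_b, compile_c, cond_1, cond_5, deploy_prod, deploy_stage, format_ok, gen_docs, hdr_changed, link_lib, lint_clean, rollback_ready, run_integ, run_unit, src_changed, tag_release, tests_changed} — 22 facts.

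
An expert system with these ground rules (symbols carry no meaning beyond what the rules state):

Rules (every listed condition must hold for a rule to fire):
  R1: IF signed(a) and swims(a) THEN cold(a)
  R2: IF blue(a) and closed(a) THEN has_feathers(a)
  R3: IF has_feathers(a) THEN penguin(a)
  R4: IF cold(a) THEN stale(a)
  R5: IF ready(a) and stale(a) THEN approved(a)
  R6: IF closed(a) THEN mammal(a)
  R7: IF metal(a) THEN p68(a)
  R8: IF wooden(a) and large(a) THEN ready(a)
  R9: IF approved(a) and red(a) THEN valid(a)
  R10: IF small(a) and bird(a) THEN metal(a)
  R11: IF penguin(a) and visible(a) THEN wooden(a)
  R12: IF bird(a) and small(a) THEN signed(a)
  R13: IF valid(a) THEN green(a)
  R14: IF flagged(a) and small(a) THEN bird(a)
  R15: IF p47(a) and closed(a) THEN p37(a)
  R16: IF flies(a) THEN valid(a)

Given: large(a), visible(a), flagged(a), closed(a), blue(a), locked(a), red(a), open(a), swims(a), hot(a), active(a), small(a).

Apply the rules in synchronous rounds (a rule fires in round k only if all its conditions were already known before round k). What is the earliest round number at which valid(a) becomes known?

6

[1] R2 [IF blue(a) and closed(a) THEN has_feathers(a)]; R6 [IF closed(a) THEN mammal(a)]; R14 [IF flagged(a) and small(a) THEN bird(a)]. ⇒ new: has_feathers(a), mammal(a), bird(a).
[2] R3 [IF has_feathers(a) THEN penguin(a)]; R10 [IF small(a) and bird(a) THEN metal(a)]; R12 [IF bird(a) and small(a) THEN signed(a)]. ⇒ new: penguin(a), metal(a), signed(a).
[3] R1 [IF signed(a) and swims(a) THEN cold(a)]; R7 [IF metal(a) THEN p68(a)]; R11 [IF penguin(a) and visible(a) THEN wooden(a)]. ⇒ new: cold(a), p68(a), wooden(a).
[4] R4 [IF cold(a) THEN stale(a)]; R8 [IF wooden(a) and large(a) THEN ready(a)]. ⇒ new: stale(a), ready(a).
[5] R5 [IF ready(a) and stale(a) THEN approved(a)]. ⇒ new: approved(a).
[6] R9 [IF approved(a) and red(a) THEN valid(a)]. ⇒ new: valid(a).
valid(a) first appears in round 6.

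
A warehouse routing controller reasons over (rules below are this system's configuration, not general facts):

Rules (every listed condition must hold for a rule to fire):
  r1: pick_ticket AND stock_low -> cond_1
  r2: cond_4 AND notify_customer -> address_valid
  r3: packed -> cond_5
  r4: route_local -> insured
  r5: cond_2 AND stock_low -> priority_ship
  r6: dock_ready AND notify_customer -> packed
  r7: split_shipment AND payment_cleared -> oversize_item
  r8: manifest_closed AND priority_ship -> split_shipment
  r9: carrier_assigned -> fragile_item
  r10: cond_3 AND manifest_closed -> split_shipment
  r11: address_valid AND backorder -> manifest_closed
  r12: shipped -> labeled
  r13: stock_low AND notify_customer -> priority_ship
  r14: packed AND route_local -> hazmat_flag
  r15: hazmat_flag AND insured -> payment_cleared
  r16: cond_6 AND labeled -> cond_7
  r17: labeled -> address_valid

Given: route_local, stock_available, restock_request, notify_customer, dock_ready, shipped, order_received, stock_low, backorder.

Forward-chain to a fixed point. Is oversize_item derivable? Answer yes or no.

[1] r4 [route_local -> insured]; r6 [dock_ready AND notify_customer -> packed]; r12 [shipped -> labeled]; r13 [stock_low AND notify_customer -> priority_ship]. ⇒ new: insured, packed, labeled, priority_ship.
[2] r3 [packed -> cond_5]; r14 [packed AND route_local -> hazmat_flag]; r17 [labeled -> address_valid]. ⇒ new: cond_5, hazmat_flag, address_valid.
[3] r11 [address_valid AND backorder -> manifest_closed]; r15 [hazmat_flag AND insured -> payment_cleared]. ⇒ new: manifest_closed, payment_cleared.
[4] r8 [manifest_closed AND priority_ship -> split_shipment]. ⇒ new: split_shipment.
[5] r7 [split_shipment AND payment_cleared -> oversize_item]. ⇒ new: oversize_item.
oversize_item appears in round 5, so it is derivable.

yes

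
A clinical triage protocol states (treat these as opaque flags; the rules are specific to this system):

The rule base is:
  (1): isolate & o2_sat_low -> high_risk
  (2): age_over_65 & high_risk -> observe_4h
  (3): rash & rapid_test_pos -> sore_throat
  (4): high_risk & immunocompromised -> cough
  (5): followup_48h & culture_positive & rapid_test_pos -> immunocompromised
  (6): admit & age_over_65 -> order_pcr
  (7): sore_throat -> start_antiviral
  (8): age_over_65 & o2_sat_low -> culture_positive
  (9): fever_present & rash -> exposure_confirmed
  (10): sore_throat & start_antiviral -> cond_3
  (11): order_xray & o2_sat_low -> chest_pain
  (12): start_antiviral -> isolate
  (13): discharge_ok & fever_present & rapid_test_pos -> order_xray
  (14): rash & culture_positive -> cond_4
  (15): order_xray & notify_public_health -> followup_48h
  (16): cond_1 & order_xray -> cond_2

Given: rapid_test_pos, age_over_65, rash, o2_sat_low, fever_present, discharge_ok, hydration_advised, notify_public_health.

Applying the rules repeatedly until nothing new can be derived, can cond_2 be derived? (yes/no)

no

Round 1 fires (3), (8), (9), (13), giving sore_throat, culture_positive, exposure_confirmed, order_xray.
Round 2 fires (7), (11), (14), (15), giving start_antiviral, chest_pain, cond_4, followup_48h.
Round 3 fires (5), (10), (12), giving immunocompromised, cond_3, isolate.
Round 4 fires (1), giving high_risk.
Round 5 fires (2), (4), giving observe_4h, cough.
Fixed point reached. cond_2 is concluded only by (16); (16) needs cond_1 (never derived).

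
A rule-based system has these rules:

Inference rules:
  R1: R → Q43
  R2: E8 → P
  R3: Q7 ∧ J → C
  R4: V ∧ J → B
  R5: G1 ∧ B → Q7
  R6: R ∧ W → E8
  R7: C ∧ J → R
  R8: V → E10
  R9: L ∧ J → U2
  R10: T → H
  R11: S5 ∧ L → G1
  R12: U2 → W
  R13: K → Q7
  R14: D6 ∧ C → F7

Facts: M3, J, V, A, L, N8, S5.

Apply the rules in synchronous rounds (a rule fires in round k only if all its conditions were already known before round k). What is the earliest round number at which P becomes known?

6

Round 1: R4 [V ∧ J → B]; R8 [V → E10]; R9 [L ∧ J → U2]; R11 [S5 ∧ L → G1]. New: B, E10, U2, G1.
Round 2: R5 [G1 ∧ B → Q7]; R12 [U2 → W]. New: Q7, W.
Round 3: R3 [Q7 ∧ J → C]. New: C.
Round 4: R7 [C ∧ J → R]. New: R.
Round 5: R1 [R → Q43]; R6 [R ∧ W → E8]. New: Q43, E8.
Round 6: R2 [E8 → P]. New: P.
P first appears in round 6.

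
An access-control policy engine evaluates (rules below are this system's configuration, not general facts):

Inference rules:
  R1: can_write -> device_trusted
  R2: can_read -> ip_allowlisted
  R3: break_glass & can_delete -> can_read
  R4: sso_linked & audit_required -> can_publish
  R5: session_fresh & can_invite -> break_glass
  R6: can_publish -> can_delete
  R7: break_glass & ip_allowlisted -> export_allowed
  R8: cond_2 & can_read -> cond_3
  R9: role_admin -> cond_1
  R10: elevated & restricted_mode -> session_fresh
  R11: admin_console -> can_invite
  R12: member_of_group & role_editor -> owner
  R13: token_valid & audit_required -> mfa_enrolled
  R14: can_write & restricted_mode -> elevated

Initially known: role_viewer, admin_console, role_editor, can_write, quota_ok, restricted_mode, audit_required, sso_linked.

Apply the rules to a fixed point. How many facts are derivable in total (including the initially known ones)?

18

Round 1 fires R1, R4, R11, R14, giving device_trusted, can_publish, can_invite, elevated.
Round 2 fires R6, R10, giving can_delete, session_fresh.
Round 3 fires R5, giving break_glass.
Round 4 fires R3, giving can_read.
Round 5 fires R2, giving ip_allowlisted.
Round 6 fires R7, giving export_allowed.
Closure: {admin_console, audit_required, break_glass, can_delete, can_invite, can_publish, can_read, can_write, device_trusted, elevated, export_allowed, ip_allowlisted, quota_ok, restricted_mode, role_editor, role_viewer, session_fresh, sso_linked} — 18 facts.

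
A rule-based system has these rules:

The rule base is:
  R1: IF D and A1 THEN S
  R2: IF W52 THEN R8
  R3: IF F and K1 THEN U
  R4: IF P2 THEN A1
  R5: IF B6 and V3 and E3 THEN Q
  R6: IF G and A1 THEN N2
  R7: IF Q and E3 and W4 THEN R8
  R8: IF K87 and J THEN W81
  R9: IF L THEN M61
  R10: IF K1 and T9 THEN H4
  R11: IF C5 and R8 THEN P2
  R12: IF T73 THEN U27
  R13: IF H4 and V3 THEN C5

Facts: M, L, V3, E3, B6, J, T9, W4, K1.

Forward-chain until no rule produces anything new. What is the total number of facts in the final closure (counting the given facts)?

16

[1] R5 [IF B6 and V3 and E3 THEN Q]; R9 [IF L THEN M61]; R10 [IF K1 and T9 THEN H4]. ⇒ new: Q, M61, H4.
[2] R7 [IF Q and E3 and W4 THEN R8]; R13 [IF H4 and V3 THEN C5]. ⇒ new: R8, C5.
[3] R11 [IF C5 and R8 THEN P2]. ⇒ new: P2.
[4] R4 [IF P2 THEN A1]. ⇒ new: A1.
Closure: {A1, B6, C5, E3, H4, J, K1, L, M, M61, P2, Q, R8, T9, V3, W4} — 16 facts.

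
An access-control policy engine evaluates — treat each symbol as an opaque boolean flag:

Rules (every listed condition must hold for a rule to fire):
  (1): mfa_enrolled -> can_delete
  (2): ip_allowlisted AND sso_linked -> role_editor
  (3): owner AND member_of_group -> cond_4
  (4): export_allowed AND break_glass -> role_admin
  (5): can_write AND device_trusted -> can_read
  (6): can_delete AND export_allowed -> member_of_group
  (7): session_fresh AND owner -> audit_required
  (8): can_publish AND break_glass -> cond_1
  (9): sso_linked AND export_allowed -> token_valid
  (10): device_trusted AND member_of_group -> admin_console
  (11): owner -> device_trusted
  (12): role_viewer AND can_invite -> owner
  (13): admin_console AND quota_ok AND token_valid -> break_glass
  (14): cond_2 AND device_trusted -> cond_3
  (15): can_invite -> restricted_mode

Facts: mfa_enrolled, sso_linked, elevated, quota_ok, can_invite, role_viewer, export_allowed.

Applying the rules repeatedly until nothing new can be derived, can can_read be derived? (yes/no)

no

Round 1: (1) [mfa_enrolled -> can_delete]; (9) [sso_linked AND export_allowed -> token_valid]; (12) [role_viewer AND can_invite -> owner]; (15) [can_invite -> restricted_mode]. New: can_delete, token_valid, owner, restricted_mode.
Round 2: (6) [can_delete AND export_allowed -> member_of_group]; (11) [owner -> device_trusted]. New: member_of_group, device_trusted.
Round 3: (3) [owner AND member_of_group -> cond_4]; (10) [device_trusted AND member_of_group -> admin_console]. New: cond_4, admin_console.
Round 4: (13) [admin_console AND quota_ok AND token_valid -> break_glass]. New: break_glass.
Round 5: (4) [export_allowed AND break_glass -> role_admin]. New: role_admin.
Fixed point reached. can_read is concluded only by (5); (5) needs can_write (never derived).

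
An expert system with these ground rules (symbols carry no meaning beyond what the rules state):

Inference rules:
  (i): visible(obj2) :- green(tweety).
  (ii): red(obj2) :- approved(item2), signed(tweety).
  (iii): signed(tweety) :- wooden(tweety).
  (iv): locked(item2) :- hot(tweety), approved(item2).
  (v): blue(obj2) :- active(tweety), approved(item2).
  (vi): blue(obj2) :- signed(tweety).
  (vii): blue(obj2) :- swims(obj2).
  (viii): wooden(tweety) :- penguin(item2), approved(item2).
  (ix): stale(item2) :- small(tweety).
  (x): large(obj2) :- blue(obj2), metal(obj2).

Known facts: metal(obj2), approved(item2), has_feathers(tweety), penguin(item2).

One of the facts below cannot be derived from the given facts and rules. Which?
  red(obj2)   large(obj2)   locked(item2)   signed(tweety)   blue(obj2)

locked(item2)

Round 1: (viii) [wooden(tweety) :- penguin(item2), approved(item2).]. New: wooden(tweety).
Round 2: (iii) [signed(tweety) :- wooden(tweety).]. New: signed(tweety).
Round 3: (ii) [red(obj2) :- approved(item2), signed(tweety).]; (vi) [blue(obj2) :- signed(tweety).]. New: red(obj2), blue(obj2).
Round 4: (x) [large(obj2) :- blue(obj2), metal(obj2).]. New: large(obj2).
Derived: large(obj2) (round 4), signed(tweety) (round 2), blue(obj2) (round 3), red(obj2) (round 3). locked(item2) never appears in any round.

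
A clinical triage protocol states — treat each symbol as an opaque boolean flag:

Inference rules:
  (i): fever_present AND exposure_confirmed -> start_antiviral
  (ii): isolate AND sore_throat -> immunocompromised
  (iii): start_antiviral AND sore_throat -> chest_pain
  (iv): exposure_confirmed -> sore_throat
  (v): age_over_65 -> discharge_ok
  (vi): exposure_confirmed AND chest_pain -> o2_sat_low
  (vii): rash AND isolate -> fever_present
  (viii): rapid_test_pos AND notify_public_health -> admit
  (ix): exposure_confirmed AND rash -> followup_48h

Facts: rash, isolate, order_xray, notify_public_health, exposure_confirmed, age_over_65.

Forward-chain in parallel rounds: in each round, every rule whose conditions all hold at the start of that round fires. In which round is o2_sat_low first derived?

Round 1: (iv) [exposure_confirmed -> sore_throat]; (v) [age_over_65 -> discharge_ok]; (vii) [rash AND isolate -> fever_present]; (ix) [exposure_confirmed AND rash -> followup_48h]. Adds sore_throat, discharge_ok, fever_present, followup_48h.
Round 2: (i) [fever_present AND exposure_confirmed -> start_antiviral]; (ii) [isolate AND sore_throat -> immunocompromised]. Adds start_antiviral, immunocompromised.
Round 3: (iii) [start_antiviral AND sore_throat -> chest_pain]. Adds chest_pain.
Round 4: (vi) [exposure_confirmed AND chest_pain -> o2_sat_low]. Adds o2_sat_low.
o2_sat_low first appears in round 4.

4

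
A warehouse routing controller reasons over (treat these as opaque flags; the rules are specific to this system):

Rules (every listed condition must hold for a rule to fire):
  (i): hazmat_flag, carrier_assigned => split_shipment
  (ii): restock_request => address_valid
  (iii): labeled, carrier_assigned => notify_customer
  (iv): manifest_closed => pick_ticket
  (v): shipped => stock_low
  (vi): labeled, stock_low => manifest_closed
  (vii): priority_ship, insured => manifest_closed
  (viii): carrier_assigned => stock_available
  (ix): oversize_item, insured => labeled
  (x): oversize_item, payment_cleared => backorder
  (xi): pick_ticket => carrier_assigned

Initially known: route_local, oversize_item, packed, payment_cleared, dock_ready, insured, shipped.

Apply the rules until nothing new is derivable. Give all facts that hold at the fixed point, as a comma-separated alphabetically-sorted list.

backorder, carrier_assigned, dock_ready, insured, labeled, manifest_closed, notify_customer, oversize_item, packed, payment_cleared, pick_ticket, route_local, shipped, stock_available, stock_low

Round 1: (v) [shipped => stock_low]; (ix) [oversize_item, insured => labeled]; (x) [oversize_item, payment_cleared => backorder]. Adds stock_low, labeled, backorder.
Round 2: (vi) [labeled, stock_low => manifest_closed]. Adds manifest_closed.
Round 3: (iv) [manifest_closed => pick_ticket]. Adds pick_ticket.
Round 4: (xi) [pick_ticket => carrier_assigned]. Adds carrier_assigned.
Round 5: (iii) [labeled, carrier_assigned => notify_customer]; (viii) [carrier_assigned => stock_available]. Adds notify_customer, stock_available.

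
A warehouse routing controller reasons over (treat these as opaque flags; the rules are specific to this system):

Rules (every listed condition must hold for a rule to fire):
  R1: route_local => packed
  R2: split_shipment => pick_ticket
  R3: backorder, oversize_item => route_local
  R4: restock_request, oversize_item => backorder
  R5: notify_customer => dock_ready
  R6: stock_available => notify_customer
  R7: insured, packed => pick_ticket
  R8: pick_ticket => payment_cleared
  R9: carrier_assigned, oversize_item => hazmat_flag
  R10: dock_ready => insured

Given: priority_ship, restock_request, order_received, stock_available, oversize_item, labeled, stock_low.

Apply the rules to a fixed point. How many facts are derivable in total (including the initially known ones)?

Round 1: R4 [restock_request, oversize_item => backorder]; R6 [stock_available => notify_customer]. Adds backorder, notify_customer.
Round 2: R3 [backorder, oversize_item => route_local]; R5 [notify_customer => dock_ready]. Adds route_local, dock_ready.
Round 3: R1 [route_local => packed]; R10 [dock_ready => insured]. Adds packed, insured.
Round 4: R7 [insured, packed => pick_ticket]. Adds pick_ticket.
Round 5: R8 [pick_ticket => payment_cleared]. Adds payment_cleared.
Closure: {backorder, dock_ready, insured, labeled, notify_customer, order_received, oversize_item, packed, payment_cleared, pick_ticket, priority_ship, restock_request, route_local, stock_available, stock_low} — 15 facts.

15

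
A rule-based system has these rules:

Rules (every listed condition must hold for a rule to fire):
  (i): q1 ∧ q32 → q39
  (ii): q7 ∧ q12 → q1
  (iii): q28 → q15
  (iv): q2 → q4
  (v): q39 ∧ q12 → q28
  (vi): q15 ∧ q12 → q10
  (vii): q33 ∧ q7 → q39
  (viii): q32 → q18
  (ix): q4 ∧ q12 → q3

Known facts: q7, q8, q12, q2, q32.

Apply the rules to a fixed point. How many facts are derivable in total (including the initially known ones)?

Round 1 fires (ii), (iv), (viii), giving q1, q4, q18.
Round 2 fires (i), (ix), giving q39, q3.
Round 3 fires (v), giving q28.
Round 4 fires (iii), giving q15.
Round 5 fires (vi), giving q10.
Closure: {q1, q10, q12, q15, q18, q2, q28, q3, q32, q39, q4, q7, q8} — 13 facts.

13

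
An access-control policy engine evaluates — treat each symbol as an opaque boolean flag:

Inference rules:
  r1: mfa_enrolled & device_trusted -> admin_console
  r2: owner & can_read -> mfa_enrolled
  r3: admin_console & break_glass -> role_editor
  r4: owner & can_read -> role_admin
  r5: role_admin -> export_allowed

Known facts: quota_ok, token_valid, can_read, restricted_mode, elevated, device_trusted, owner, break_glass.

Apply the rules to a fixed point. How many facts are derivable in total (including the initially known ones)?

13

Round 1 — r2, r4, derive mfa_enrolled, role_admin.
Round 2 — r1, r5, derive admin_console, export_allowed.
Round 3 — r3, derive role_editor.
Closure: {admin_console, break_glass, can_read, device_trusted, elevated, export_allowed, mfa_enrolled, owner, quota_ok, restricted_mode, role_admin, role_editor, token_valid} — 13 facts.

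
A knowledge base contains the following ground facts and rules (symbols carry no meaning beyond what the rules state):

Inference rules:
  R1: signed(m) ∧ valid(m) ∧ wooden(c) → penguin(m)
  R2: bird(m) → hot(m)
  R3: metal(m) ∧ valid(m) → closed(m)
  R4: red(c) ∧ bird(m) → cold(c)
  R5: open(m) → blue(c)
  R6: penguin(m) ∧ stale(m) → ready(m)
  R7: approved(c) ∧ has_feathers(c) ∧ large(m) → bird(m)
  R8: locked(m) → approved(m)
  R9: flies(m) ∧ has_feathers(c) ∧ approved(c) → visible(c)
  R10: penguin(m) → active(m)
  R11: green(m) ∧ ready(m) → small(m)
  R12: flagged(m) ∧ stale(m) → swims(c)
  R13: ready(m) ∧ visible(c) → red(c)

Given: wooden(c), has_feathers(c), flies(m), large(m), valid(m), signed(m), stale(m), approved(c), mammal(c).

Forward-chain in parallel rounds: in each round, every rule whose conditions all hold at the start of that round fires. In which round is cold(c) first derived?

4

Round 1: R1 [signed(m) ∧ valid(m) ∧ wooden(c) → penguin(m)]; R7 [approved(c) ∧ has_feathers(c) ∧ large(m) → bird(m)]; R9 [flies(m) ∧ has_feathers(c) ∧ approved(c) → visible(c)]. New: penguin(m), bird(m), visible(c).
Round 2: R2 [bird(m) → hot(m)]; R6 [penguin(m) ∧ stale(m) → ready(m)]; R10 [penguin(m) → active(m)]. New: hot(m), ready(m), active(m).
Round 3: R13 [ready(m) ∧ visible(c) → red(c)]. New: red(c).
Round 4: R4 [red(c) ∧ bird(m) → cold(c)]. New: cold(c).
cold(c) first appears in round 4.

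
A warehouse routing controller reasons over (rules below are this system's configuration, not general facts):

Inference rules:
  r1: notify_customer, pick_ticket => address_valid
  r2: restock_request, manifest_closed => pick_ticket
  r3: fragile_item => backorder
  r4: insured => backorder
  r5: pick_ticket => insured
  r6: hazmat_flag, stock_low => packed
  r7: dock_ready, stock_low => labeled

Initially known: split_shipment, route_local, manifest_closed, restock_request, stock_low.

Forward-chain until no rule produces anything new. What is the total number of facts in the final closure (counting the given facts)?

8

Round 1: r2 [restock_request, manifest_closed => pick_ticket]. New: pick_ticket.
Round 2: r5 [pick_ticket => insured]. New: insured.
Round 3: r4 [insured => backorder]. New: backorder.
Closure: {backorder, insured, manifest_closed, pick_ticket, restock_request, route_local, split_shipment, stock_low} — 8 facts.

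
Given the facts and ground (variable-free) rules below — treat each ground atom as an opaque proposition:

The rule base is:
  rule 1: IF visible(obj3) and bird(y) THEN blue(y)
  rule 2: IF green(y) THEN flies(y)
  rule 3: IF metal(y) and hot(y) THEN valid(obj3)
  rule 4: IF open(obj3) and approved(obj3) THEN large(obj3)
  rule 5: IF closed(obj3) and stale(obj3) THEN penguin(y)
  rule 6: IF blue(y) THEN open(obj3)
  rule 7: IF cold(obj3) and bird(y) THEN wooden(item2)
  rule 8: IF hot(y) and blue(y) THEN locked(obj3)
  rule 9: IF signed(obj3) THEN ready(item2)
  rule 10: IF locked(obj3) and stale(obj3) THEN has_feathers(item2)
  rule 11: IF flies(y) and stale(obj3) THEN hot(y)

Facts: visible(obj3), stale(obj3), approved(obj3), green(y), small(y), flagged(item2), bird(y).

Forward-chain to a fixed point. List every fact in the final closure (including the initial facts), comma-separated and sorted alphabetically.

Round 1: rule 1 [IF visible(obj3) and bird(y) THEN blue(y)]; rule 2 [IF green(y) THEN flies(y)]. New: blue(y), flies(y).
Round 2: rule 6 [IF blue(y) THEN open(obj3)]; rule 11 [IF flies(y) and stale(obj3) THEN hot(y)]. New: open(obj3), hot(y).
Round 3: rule 4 [IF open(obj3) and approved(obj3) THEN large(obj3)]; rule 8 [IF hot(y) and blue(y) THEN locked(obj3)]. New: large(obj3), locked(obj3).
Round 4: rule 10 [IF locked(obj3) and stale(obj3) THEN has_feathers(item2)]. New: has_feathers(item2).

approved(obj3), bird(y), blue(y), flagged(item2), flies(y), green(y), has_feathers(item2), hot(y), large(obj3), locked(obj3), open(obj3), small(y), stale(obj3), visible(obj3)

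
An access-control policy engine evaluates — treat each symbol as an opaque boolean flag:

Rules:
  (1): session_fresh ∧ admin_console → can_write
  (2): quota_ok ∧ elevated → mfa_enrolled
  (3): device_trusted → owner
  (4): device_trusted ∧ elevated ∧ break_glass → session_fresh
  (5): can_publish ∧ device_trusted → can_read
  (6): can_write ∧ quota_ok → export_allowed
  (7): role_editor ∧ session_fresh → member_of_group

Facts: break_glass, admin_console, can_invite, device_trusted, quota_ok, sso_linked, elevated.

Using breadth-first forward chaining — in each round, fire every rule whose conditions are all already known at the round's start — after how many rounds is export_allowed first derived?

Round 1: (2) [quota_ok ∧ elevated → mfa_enrolled]; (3) [device_trusted → owner]; (4) [device_trusted ∧ elevated ∧ break_glass → session_fresh]. New: mfa_enrolled, owner, session_fresh.
Round 2: (1) [session_fresh ∧ admin_console → can_write]. New: can_write.
Round 3: (6) [can_write ∧ quota_ok → export_allowed]. New: export_allowed.
export_allowed first appears in round 3.

3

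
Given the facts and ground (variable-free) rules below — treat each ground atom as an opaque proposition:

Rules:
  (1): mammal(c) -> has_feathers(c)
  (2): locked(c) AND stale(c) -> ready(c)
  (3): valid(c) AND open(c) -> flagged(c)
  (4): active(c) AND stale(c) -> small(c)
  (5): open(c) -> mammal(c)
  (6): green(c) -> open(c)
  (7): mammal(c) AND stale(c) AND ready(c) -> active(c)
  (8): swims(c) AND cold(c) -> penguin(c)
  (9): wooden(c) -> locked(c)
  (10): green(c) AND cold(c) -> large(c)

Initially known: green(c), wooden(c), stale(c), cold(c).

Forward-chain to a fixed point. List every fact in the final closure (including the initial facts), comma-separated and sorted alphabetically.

active(c), cold(c), green(c), has_feathers(c), large(c), locked(c), mammal(c), open(c), ready(c), small(c), stale(c), wooden(c)

Round 1: (6) [green(c) -> open(c)]; (9) [wooden(c) -> locked(c)]; (10) [green(c) AND cold(c) -> large(c)]. New: open(c), locked(c), large(c).
Round 2: (2) [locked(c) AND stale(c) -> ready(c)]; (5) [open(c) -> mammal(c)]. New: ready(c), mammal(c).
Round 3: (1) [mammal(c) -> has_feathers(c)]; (7) [mammal(c) AND stale(c) AND ready(c) -> active(c)]. New: has_feathers(c), active(c).
Round 4: (4) [active(c) AND stale(c) -> small(c)]. New: small(c).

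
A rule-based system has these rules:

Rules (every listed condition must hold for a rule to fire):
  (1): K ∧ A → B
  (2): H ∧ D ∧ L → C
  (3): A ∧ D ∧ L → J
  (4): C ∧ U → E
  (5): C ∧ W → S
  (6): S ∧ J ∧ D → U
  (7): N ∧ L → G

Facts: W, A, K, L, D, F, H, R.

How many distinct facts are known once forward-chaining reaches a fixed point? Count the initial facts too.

Round 1 fires (1), (2), (3), giving B, C, J.
Round 2 fires (5), giving S.
Round 3 fires (6), giving U.
Round 4 fires (4), giving E.
Closure: {A, B, C, D, E, F, H, J, K, L, R, S, U, W} — 14 facts.

14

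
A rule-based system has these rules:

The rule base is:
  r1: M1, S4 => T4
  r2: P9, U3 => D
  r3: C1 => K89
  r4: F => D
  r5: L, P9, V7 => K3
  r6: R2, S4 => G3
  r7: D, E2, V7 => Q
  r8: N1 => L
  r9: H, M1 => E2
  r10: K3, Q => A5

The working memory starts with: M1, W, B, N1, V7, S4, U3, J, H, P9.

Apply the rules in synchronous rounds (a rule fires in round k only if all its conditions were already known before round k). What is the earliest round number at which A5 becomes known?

Round 1: r1 [M1, S4 => T4]; r2 [P9, U3 => D]; r8 [N1 => L]; r9 [H, M1 => E2]. New: T4, D, L, E2.
Round 2: r5 [L, P9, V7 => K3]; r7 [D, E2, V7 => Q]. New: K3, Q.
Round 3: r10 [K3, Q => A5]. New: A5.
A5 first appears in round 3.

3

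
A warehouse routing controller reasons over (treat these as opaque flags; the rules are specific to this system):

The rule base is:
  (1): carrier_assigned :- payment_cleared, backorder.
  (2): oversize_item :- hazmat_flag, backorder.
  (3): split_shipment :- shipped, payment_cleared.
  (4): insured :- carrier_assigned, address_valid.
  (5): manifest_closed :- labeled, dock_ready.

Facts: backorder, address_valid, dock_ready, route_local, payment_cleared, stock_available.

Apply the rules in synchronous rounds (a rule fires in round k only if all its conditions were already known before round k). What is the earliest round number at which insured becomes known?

Round 1 fires (1), giving carrier_assigned.
Round 2 fires (4), giving insured.
insured first appears in round 2.

2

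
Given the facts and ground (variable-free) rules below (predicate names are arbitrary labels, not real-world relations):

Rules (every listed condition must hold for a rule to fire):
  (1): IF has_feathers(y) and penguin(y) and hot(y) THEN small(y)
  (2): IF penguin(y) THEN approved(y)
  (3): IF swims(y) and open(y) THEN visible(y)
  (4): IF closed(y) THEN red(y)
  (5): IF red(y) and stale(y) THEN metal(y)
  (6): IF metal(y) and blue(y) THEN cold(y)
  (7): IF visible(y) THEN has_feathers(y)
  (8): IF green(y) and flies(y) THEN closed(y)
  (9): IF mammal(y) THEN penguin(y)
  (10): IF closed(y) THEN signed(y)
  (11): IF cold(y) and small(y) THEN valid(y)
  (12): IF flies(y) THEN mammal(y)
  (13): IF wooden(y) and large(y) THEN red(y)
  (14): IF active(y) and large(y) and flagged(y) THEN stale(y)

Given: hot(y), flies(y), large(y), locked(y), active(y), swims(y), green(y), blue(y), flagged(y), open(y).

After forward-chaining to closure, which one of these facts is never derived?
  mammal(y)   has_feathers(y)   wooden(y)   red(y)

Round 1 fires (3), (8), (12), (14), giving visible(y), closed(y), mammal(y), stale(y).
Round 2 fires (4), (7), (9), (10), giving red(y), has_feathers(y), penguin(y), signed(y).
Round 3 fires (1), (2), (5), giving small(y), approved(y), metal(y).
Round 4 fires (6), giving cold(y).
Round 5 fires (11), giving valid(y).
Derived: red(y) (round 2), has_feathers(y) (round 2), mammal(y) (round 1). wooden(y) never appears in any round.

wooden(y)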